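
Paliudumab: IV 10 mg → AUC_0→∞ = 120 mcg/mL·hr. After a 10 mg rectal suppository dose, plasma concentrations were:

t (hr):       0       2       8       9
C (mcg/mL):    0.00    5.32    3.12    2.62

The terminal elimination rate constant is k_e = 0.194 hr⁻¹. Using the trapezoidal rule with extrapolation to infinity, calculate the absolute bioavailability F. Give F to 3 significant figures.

Trapezoidal AUC_0→9 (rectal suppository):
  [0→2]: (0.00+5.32)/2 × 2 = 5.32
  [2→8]: (5.32+3.12)/2 × 6 = 25.32
  [8→9]: (3.12+2.62)/2 × 1 = 2.87
  Sum = 33.51 mcg/mL·hr
Tail: C_last/k_e = 2.62/0.194 = 13.505
AUC_0→∞ (rectal suppository) = 33.51 + 13.505 = 47.015 mcg/mL·hr
F = (AUC_ev/D_ev)/(AUC_iv/D_iv) = (47.015/10)/(120/10) = 4.7015/12 = 0.3918

F = 0.392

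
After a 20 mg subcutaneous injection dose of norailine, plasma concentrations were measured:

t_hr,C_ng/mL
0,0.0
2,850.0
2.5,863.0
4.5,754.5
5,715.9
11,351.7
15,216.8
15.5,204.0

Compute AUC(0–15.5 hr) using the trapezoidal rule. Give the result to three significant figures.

AUC = 7710 ng/mL·hr

Trapezoidal AUC_0→15.5:
  [0→2]: (0.0+850.0)/2 × 2 = 850.0
  [2→2.5]: (850.0+863.0)/2 × 0.5 = 428.25
  [2.5→4.5]: (863.0+754.5)/2 × 2 = 1617.5
  [4.5→5]: (754.5+715.9)/2 × 0.5 = 367.6
  [5→11]: (715.9+351.7)/2 × 6 = 3202.8
  [11→15]: (351.7+216.8)/2 × 4 = 1137.0
  [15→15.5]: (216.8+204.0)/2 × 0.5 = 105.2
  Sum = 7708.35 ng/mL·hr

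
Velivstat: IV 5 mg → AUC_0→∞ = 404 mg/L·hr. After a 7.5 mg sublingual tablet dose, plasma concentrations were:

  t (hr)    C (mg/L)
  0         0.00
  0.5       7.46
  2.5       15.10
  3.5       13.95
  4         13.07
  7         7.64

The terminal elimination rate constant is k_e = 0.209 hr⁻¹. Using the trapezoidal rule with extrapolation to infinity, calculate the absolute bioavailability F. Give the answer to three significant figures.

Trapezoidal AUC_0→7 (sublingual tablet):
  [0→0.5]: (0.00+7.46)/2 × 0.5 = 1.865
  [0.5→2.5]: (7.46+15.10)/2 × 2 = 22.56
  [2.5→3.5]: (15.10+13.95)/2 × 1 = 14.525
  [3.5→4]: (13.95+13.07)/2 × 0.5 = 6.755
  [4→7]: (13.07+7.64)/2 × 3 = 31.065
  Sum = 76.77 mg/L·hr
Tail: C_last/k_e = 7.64/0.209 = 36.555
AUC_0→∞ (sublingual tablet) = 76.77 + 36.555 = 113.325 mg/L·hr
F = (AUC_ev/D_ev)/(AUC_iv/D_iv) = (113.325/7.5)/(404/5) = 15.11/80.8 = 0.1870

F = 0.187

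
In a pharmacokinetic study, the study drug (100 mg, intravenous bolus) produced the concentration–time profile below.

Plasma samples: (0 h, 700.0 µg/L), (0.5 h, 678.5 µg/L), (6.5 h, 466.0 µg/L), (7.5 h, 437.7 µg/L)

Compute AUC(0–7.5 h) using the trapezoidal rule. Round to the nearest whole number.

AUC = 4230 µg/L·h

Trapezoidal AUC_0→7.5:
  [0→0.5]: (700.0+678.5)/2 × 0.5 = 344.625
  [0.5→6.5]: (678.5+466.0)/2 × 6 = 3433.5
  [6.5→7.5]: (466.0+437.7)/2 × 1 = 451.85
  Sum = 4229.975 µg/L·h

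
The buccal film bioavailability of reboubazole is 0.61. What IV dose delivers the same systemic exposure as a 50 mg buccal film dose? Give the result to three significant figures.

D_iv = 30.5 mg

Systemic exposure from an extravascular dose = F × D_ev, so the equivalent IV dose is F × D_ev.
D_iv = F × D_ev = 0.61 × 50 = 30.5 mg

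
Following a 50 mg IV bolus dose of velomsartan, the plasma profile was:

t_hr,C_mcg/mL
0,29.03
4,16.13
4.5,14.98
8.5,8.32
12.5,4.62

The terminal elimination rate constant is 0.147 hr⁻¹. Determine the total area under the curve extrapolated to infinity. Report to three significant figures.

Trapezoidal AUC_0→12.5:
  [0→4]: (29.03+16.13)/2 × 4 = 90.32
  [4→4.5]: (16.13+14.98)/2 × 0.5 = 7.7775
  [4.5→8.5]: (14.98+8.32)/2 × 4 = 46.6
  [8.5→12.5]: (8.32+4.62)/2 × 4 = 25.88
  Sum = 170.5775 mcg/mL·hr
Extrapolated tail: C_last / k_e = 4.62 / 0.147 = 31.429
AUC_0→∞ = 170.5775 + 31.429 = 202.0065 mcg/mL·hr

AUC = 202 mcg/mL·hr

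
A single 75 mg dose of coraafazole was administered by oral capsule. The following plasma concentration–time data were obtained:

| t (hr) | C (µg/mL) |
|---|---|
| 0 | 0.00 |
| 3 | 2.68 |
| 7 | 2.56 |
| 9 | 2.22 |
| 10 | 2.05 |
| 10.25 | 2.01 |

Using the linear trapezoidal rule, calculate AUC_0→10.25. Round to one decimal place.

AUC = 21.9 µg/mL·hr

Trapezoidal AUC_0→10.25:
  [0→3]: (0.00+2.68)/2 × 3 = 4.02
  [3→7]: (2.68+2.56)/2 × 4 = 10.48
  [7→9]: (2.56+2.22)/2 × 2 = 4.78
  [9→10]: (2.22+2.05)/2 × 1 = 2.135
  [10→10.25]: (2.05+2.01)/2 × 0.25 = 0.5075
  Sum = 21.9225 µg/mL·hr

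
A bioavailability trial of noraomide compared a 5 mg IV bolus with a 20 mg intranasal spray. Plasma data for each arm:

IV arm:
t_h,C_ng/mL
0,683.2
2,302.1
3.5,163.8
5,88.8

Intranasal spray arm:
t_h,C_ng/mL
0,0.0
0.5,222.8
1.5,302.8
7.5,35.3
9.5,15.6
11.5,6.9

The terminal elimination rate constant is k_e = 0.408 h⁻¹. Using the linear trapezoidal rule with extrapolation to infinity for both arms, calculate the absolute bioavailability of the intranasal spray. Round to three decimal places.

Trapezoidal AUC_0→5 (IV):
  [0→2]: (683.2+302.1)/2 × 2 = 985.3
  [2→3.5]: (302.1+163.8)/2 × 1.5 = 349.425
  [3.5→5]: (163.8+88.8)/2 × 1.5 = 189.45
  Sum = 1524.175 ng/mL·h
IV tail: 88.8/0.408 = 217.647; AUC_iv,0→∞ = 1524.175 + 217.647 = 1741.822 ng/mL·h
Trapezoidal AUC_0→11.5 (intranasal spray):
  [0→0.5]: (0.0+222.8)/2 × 0.5 = 55.7
  [0.5→1.5]: (222.8+302.8)/2 × 1 = 262.8
  [1.5→7.5]: (302.8+35.3)/2 × 6 = 1014.3
  [7.5→9.5]: (35.3+15.6)/2 × 2 = 50.9
  [9.5→11.5]: (15.6+6.9)/2 × 2 = 22.5
  Sum = 1406.2 ng/mL·h
intranasal spray tail: 6.9/0.408 = 16.912; AUC_ev,0→∞ = 1406.2 + 16.912 = 1423.112 ng/mL·h
F = (AUC_ev/D_ev)/(AUC_iv/D_iv) = (1423.112/20)/(1741.822/5) = 71.1556/348.3644 = 0.2043

F = 0.204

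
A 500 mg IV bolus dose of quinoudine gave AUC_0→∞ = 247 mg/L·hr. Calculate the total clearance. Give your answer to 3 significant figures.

CL = 2.02 L/hr

CL = Dose_iv / AUC_0→∞
   = 500 / 247 = 2.02429 L/hr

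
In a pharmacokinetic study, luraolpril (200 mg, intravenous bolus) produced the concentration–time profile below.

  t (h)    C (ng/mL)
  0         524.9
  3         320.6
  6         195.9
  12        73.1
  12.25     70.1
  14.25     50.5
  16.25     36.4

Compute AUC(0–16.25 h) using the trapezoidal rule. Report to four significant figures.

AUC = 3075 ng/mL·h

Trapezoidal AUC_0→16.25:
  [0→3]: (524.9+320.6)/2 × 3 = 1268.25
  [3→6]: (320.6+195.9)/2 × 3 = 774.75
  [6→12]: (195.9+73.1)/2 × 6 = 807.0
  [12→12.25]: (73.1+70.1)/2 × 0.25 = 17.9
  [12.25→14.25]: (70.1+50.5)/2 × 2 = 120.6
  [14.25→16.25]: (50.5+36.4)/2 × 2 = 86.9
  Sum = 3075.4 ng/mL·h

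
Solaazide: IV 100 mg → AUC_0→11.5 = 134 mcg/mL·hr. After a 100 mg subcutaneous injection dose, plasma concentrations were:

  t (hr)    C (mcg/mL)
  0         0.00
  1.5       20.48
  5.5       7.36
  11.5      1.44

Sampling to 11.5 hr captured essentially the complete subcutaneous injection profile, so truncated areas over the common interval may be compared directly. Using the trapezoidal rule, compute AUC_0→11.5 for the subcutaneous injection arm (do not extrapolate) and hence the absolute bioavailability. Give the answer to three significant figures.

F = 0.727

Trapezoidal AUC_0→11.5 (subcutaneous injection):
  [0→1.5]: (0.00+20.48)/2 × 1.5 = 15.36
  [1.5→5.5]: (20.48+7.36)/2 × 4 = 55.68
  [5.5→11.5]: (7.36+1.44)/2 × 6 = 26.4
  Sum = 97.44 mcg/mL·hr
F = (AUC_ev/D_ev)/(AUC_iv/D_iv) = (97.44/100)/(134/100) = 0.9744/1.34 = 0.7272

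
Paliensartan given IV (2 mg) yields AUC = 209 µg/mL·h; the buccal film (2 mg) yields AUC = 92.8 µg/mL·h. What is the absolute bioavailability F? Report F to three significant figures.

F = 0.444

F = (AUC_ev / D_ev) / (AUC_iv / D_iv)
  = (92.8/2) / (209/2)
  = 46.4 / 104.5 = 0.4440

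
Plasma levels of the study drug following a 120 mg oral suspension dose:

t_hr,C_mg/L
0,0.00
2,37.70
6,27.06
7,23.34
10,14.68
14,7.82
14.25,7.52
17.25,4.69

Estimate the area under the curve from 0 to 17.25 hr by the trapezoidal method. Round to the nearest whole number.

Trapezoidal AUC_0→17.25:
  [0→2]: (0.00+37.70)/2 × 2 = 37.7
  [2→6]: (37.70+27.06)/2 × 4 = 129.52
  [6→7]: (27.06+23.34)/2 × 1 = 25.2
  [7→10]: (23.34+14.68)/2 × 3 = 57.03
  [10→14]: (14.68+7.82)/2 × 4 = 45.0
  [14→14.25]: (7.82+7.52)/2 × 0.25 = 1.9175
  [14.25→17.25]: (7.52+4.69)/2 × 3 = 18.315
  Sum = 314.6825 mg/L·hr

AUC = 315 mg/L·hr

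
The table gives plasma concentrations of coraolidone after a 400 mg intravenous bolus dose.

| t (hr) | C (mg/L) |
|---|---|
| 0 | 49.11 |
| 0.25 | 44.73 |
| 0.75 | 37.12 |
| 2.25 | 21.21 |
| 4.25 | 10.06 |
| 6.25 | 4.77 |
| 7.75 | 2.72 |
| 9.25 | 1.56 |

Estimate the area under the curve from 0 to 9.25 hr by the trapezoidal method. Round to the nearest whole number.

Trapezoidal AUC_0→9.25:
  [0→0.25]: (49.11+44.73)/2 × 0.25 = 11.73
  [0.25→0.75]: (44.73+37.12)/2 × 0.5 = 20.4625
  [0.75→2.25]: (37.12+21.21)/2 × 1.5 = 43.7475
  [2.25→4.25]: (21.21+10.06)/2 × 2 = 31.27
  [4.25→6.25]: (10.06+4.77)/2 × 2 = 14.83
  [6.25→7.75]: (4.77+2.72)/2 × 1.5 = 5.6175
  [7.75→9.25]: (2.72+1.56)/2 × 1.5 = 3.21
  Sum = 130.8675 mg/L·hr

AUC = 131 mg/L·hr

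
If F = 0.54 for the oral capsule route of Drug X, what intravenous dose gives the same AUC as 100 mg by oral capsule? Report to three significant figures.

D_iv = 54.0 mg

Systemic exposure from an extravascular dose = F × D_ev, so the equivalent IV dose is F × D_ev.
D_iv = F × D_ev = 0.54 × 100 = 54 mg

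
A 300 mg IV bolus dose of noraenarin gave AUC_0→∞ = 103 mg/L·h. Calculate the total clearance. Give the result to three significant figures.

CL = Dose_iv / AUC_0→∞
   = 300 / 103 = 2.91262 L/h

CL = 2.91 L/h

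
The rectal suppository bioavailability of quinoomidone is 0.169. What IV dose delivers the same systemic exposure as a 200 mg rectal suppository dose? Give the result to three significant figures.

D_iv = 33.8 mg

Systemic exposure from an extravascular dose = F × D_ev, so the equivalent IV dose is F × D_ev.
D_iv = F × D_ev = 0.169 × 200 = 33.8 mg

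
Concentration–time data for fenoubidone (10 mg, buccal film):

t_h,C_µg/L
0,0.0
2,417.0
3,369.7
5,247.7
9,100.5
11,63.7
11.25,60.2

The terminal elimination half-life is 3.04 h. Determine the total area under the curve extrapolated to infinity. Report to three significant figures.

AUC = 2570 µg/L·h

Trapezoidal AUC_0→11.25:
  [0→2]: (0.0+417.0)/2 × 2 = 417.0
  [2→3]: (417.0+369.7)/2 × 1 = 393.35
  [3→5]: (369.7+247.7)/2 × 2 = 617.4
  [5→9]: (247.7+100.5)/2 × 4 = 696.4
  [9→11]: (100.5+63.7)/2 × 2 = 164.2
  [11→11.25]: (63.7+60.2)/2 × 0.25 = 15.4875
  Sum = 2303.8375 µg/L·h
k_e = ln2 / t½ = 0.693147 / 3.04 = 0.2280 h^-1
Extrapolated tail: C_last / k_e = 60.2 / 0.228 = 264.035
AUC_0→∞ = 2303.8375 + 264.035 = 2567.8725 µg/L·h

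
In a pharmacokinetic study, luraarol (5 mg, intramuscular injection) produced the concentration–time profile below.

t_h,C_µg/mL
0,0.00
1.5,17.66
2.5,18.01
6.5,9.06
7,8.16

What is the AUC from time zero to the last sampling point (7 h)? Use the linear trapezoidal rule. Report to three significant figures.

AUC = 89.5 µg/mL·h

Trapezoidal AUC_0→7:
  [0→1.5]: (0.00+17.66)/2 × 1.5 = 13.245
  [1.5→2.5]: (17.66+18.01)/2 × 1 = 17.835
  [2.5→6.5]: (18.01+9.06)/2 × 4 = 54.14
  [6.5→7]: (9.06+8.16)/2 × 0.5 = 4.305
  Sum = 89.525 µg/mL·h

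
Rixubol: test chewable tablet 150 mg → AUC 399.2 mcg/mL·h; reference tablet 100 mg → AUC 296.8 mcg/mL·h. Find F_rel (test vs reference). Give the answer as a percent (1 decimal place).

F_rel = 89.7%

F_rel = (AUC_test/D_test) / (AUC_ref/D_ref)
      = (399.2/150) / (296.8/100)
      = 2.66133 / 2.968 = 0.8967 = 89.67%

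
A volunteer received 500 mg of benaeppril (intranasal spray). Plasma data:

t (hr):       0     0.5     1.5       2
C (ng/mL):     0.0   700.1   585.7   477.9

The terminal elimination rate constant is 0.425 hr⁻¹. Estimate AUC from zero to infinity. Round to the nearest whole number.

AUC = 2208 ng/mL·hr

Trapezoidal AUC_0→2:
  [0→0.5]: (0.0+700.1)/2 × 0.5 = 175.025
  [0.5→1.5]: (700.1+585.7)/2 × 1 = 642.9
  [1.5→2]: (585.7+477.9)/2 × 0.5 = 265.9
  Sum = 1083.825 ng/mL·hr
Extrapolated tail: C_last / k_e = 477.9 / 0.425 = 1124.471
AUC_0→∞ = 1083.825 + 1124.471 = 2208.296 ng/mL·hr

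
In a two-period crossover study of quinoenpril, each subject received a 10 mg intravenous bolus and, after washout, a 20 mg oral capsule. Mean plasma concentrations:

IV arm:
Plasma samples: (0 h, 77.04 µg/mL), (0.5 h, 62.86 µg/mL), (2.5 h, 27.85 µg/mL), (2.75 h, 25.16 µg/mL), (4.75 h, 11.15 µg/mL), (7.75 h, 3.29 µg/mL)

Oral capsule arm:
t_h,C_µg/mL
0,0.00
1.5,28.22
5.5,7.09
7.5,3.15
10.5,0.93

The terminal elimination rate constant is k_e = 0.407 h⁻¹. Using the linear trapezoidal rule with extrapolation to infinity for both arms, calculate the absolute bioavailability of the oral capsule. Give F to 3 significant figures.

Trapezoidal AUC_0→7.75 (IV):
  [0→0.5]: (77.04+62.86)/2 × 0.5 = 34.975
  [0.5→2.5]: (62.86+27.85)/2 × 2 = 90.71
  [2.5→2.75]: (27.85+25.16)/2 × 0.25 = 6.62625
  [2.75→4.75]: (25.16+11.15)/2 × 2 = 36.31
  [4.75→7.75]: (11.15+3.29)/2 × 3 = 21.66
  Sum = 190.28125 µg/mL·h
IV tail: 3.29/0.407 = 8.084; AUC_iv,0→∞ = 190.28125 + 8.084 = 198.36525 µg/mL·h
Trapezoidal AUC_0→10.5 (oral capsule):
  [0→1.5]: (0.00+28.22)/2 × 1.5 = 21.165
  [1.5→5.5]: (28.22+7.09)/2 × 4 = 70.62
  [5.5→7.5]: (7.09+3.15)/2 × 2 = 10.24
  [7.5→10.5]: (3.15+0.93)/2 × 3 = 6.12
  Sum = 108.145 µg/mL·h
oral capsule tail: 0.93/0.407 = 2.285; AUC_ev,0→∞ = 108.145 + 2.285 = 110.43 µg/mL·h
F = (AUC_ev/D_ev)/(AUC_iv/D_iv) = (110.43/20)/(198.36525/10) = 5.5215/19.836525 = 0.2784

F = 0.278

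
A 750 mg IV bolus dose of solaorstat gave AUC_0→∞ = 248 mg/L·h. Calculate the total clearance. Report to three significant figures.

CL = 3.02 L/h

CL = Dose_iv / AUC_0→∞
   = 750 / 248 = 3.02419 L/h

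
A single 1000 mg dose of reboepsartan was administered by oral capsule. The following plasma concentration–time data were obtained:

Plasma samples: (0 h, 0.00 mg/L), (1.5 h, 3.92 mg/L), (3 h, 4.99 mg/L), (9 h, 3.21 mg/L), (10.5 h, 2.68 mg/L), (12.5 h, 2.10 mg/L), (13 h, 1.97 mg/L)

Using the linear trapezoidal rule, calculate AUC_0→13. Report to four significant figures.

Trapezoidal AUC_0→13:
  [0→1.5]: (0.00+3.92)/2 × 1.5 = 2.94
  [1.5→3]: (3.92+4.99)/2 × 1.5 = 6.6825
  [3→9]: (4.99+3.21)/2 × 6 = 24.6
  [9→10.5]: (3.21+2.68)/2 × 1.5 = 4.4175
  [10.5→12.5]: (2.68+2.10)/2 × 2 = 4.78
  [12.5→13]: (2.10+1.97)/2 × 0.5 = 1.0175
  Sum = 44.4375 mg/L·h

AUC = 44.44 mg/L·h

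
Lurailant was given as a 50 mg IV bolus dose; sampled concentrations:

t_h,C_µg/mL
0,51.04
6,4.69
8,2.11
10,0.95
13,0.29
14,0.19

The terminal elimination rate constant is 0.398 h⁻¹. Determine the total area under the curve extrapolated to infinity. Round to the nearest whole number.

Trapezoidal AUC_0→14:
  [0→6]: (51.04+4.69)/2 × 6 = 167.19
  [6→8]: (4.69+2.11)/2 × 2 = 6.8
  [8→10]: (2.11+0.95)/2 × 2 = 3.06
  [10→13]: (0.95+0.29)/2 × 3 = 1.86
  [13→14]: (0.29+0.19)/2 × 1 = 0.24
  Sum = 179.15 µg/mL·h
Extrapolated tail: C_last / k_e = 0.19 / 0.398 = 0.477
AUC_0→∞ = 179.15 + 0.477 = 179.627 µg/mL·h

AUC = 180 µg/mL·h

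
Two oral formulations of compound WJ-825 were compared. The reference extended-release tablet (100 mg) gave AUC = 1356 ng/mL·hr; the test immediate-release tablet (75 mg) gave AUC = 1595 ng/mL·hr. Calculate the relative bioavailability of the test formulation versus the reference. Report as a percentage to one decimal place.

F_rel = (AUC_test/D_test) / (AUC_ref/D_ref)
      = (1595/75) / (1356/100)
      = 21.2667 / 13.56 = 1.5683 = 156.83%

F_rel = 156.8%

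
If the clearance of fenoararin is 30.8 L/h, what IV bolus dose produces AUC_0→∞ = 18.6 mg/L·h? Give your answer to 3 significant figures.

Dose = 573 mg

Dose_iv = CL × AUC_0→∞
     = 30.8 × 18.6 = 572.88 mg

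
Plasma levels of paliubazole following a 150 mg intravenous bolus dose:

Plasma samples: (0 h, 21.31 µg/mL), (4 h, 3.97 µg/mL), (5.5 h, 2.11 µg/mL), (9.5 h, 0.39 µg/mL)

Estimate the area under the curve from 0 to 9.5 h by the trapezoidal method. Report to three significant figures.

Trapezoidal AUC_0→9.5:
  [0→4]: (21.31+3.97)/2 × 4 = 50.56
  [4→5.5]: (3.97+2.11)/2 × 1.5 = 4.56
  [5.5→9.5]: (2.11+0.39)/2 × 4 = 5.0
  Sum = 60.12 µg/mL·h

AUC = 60.1 µg/mL·h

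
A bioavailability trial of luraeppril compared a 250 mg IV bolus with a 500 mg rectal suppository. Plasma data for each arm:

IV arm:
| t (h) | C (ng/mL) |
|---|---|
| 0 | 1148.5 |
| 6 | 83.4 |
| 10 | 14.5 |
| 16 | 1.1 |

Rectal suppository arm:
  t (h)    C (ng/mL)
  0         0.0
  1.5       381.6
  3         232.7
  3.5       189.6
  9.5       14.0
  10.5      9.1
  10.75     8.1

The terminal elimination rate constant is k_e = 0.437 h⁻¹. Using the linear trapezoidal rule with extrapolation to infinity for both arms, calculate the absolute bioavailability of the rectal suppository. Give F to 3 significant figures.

F = 0.190

Trapezoidal AUC_0→16 (IV):
  [0→6]: (1148.5+83.4)/2 × 6 = 3695.7
  [6→10]: (83.4+14.5)/2 × 4 = 195.8
  [10→16]: (14.5+1.1)/2 × 6 = 46.8
  Sum = 3938.3 ng/mL·h
IV tail: 1.1/0.437 = 2.517; AUC_iv,0→∞ = 3938.3 + 2.517 = 3940.817 ng/mL·h
Trapezoidal AUC_0→10.75 (rectal suppository):
  [0→1.5]: (0.0+381.6)/2 × 1.5 = 286.2
  [1.5→3]: (381.6+232.7)/2 × 1.5 = 460.725
  [3→3.5]: (232.7+189.6)/2 × 0.5 = 105.575
  [3.5→9.5]: (189.6+14.0)/2 × 6 = 610.8
  [9.5→10.5]: (14.0+9.1)/2 × 1 = 11.55
  [10.5→10.75]: (9.1+8.1)/2 × 0.25 = 2.15
  Sum = 1477.0 ng/mL·h
rectal suppository tail: 8.1/0.437 = 18.535; AUC_ev,0→∞ = 1477.0 + 18.535 = 1495.535 ng/mL·h
F = (AUC_ev/D_ev)/(AUC_iv/D_iv) = (1495.535/500)/(3940.817/250) = 2.99107/15.763268 = 0.1897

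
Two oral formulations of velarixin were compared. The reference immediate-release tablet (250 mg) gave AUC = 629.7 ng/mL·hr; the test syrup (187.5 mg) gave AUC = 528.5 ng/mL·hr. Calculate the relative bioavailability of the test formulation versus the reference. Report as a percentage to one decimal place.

F_rel = (AUC_test/D_test) / (AUC_ref/D_ref)
      = (528.5/187.5) / (629.7/250)
      = 2.81867 / 2.5188 = 1.1191 = 111.91%

F_rel = 111.9%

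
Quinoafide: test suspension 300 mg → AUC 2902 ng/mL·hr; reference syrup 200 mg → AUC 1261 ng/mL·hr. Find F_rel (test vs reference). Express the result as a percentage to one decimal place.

F_rel = (AUC_test/D_test) / (AUC_ref/D_ref)
      = (2902/300) / (1261/200)
      = 9.67333 / 6.305 = 1.5342 = 153.42%

F_rel = 153.4%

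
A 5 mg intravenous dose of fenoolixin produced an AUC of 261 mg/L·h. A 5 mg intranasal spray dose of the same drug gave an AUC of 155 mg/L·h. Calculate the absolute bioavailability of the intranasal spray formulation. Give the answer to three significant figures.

F = (AUC_ev / D_ev) / (AUC_iv / D_iv)
  = (155/5) / (261/5)
  = 31 / 52.2 = 0.5939

F = 0.594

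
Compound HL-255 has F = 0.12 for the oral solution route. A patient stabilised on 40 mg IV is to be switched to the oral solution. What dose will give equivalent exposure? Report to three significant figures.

D_oral = 333 mg

For equal systemic exposure: F × D_ev = D_iv
D_ev = D_iv / F = 40 / 0.12 = 333.333 mg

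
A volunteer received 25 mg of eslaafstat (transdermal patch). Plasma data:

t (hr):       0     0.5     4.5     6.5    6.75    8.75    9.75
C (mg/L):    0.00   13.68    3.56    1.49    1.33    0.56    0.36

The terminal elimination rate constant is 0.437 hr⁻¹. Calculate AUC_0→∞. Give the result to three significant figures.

Trapezoidal AUC_0→9.75:
  [0→0.5]: (0.00+13.68)/2 × 0.5 = 3.42
  [0.5→4.5]: (13.68+3.56)/2 × 4 = 34.48
  [4.5→6.5]: (3.56+1.49)/2 × 2 = 5.05
  [6.5→6.75]: (1.49+1.33)/2 × 0.25 = 0.3525
  [6.75→8.75]: (1.33+0.56)/2 × 2 = 1.89
  [8.75→9.75]: (0.56+0.36)/2 × 1 = 0.46
  Sum = 45.6525 mg/L·hr
Extrapolated tail: C_last / k_e = 0.36 / 0.437 = 0.824
AUC_0→∞ = 45.6525 + 0.824 = 46.4765 mg/L·hr

AUC = 46.5 mg/L·hr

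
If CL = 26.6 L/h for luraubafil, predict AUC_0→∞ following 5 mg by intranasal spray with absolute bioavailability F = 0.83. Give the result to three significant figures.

AUC_0→∞ = F × Dose / CL
        = 0.83 × 5 / 26.6 = 0.156015 mg/L·h

AUC = 0.156 mg/L·h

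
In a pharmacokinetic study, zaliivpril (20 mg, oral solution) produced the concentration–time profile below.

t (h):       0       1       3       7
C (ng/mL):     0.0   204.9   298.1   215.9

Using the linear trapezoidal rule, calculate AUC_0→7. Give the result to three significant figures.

Trapezoidal AUC_0→7:
  [0→1]: (0.0+204.9)/2 × 1 = 102.45
  [1→3]: (204.9+298.1)/2 × 2 = 503.0
  [3→7]: (298.1+215.9)/2 × 4 = 1028.0
  Sum = 1633.45 ng/mL·h

AUC = 1630 ng/mL·h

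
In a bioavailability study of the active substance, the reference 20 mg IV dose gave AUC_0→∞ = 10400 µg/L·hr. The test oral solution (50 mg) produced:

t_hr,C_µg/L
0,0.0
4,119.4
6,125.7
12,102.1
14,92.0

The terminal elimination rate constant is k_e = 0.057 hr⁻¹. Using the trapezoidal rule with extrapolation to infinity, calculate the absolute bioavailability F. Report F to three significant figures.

Trapezoidal AUC_0→14 (oral solution):
  [0→4]: (0.0+119.4)/2 × 4 = 238.8
  [4→6]: (119.4+125.7)/2 × 2 = 245.1
  [6→12]: (125.7+102.1)/2 × 6 = 683.4
  [12→14]: (102.1+92.0)/2 × 2 = 194.1
  Sum = 1361.4 µg/L·hr
Tail: C_last/k_e = 92.0/0.057 = 1614.035
AUC_0→∞ (oral solution) = 1361.4 + 1614.035 = 2975.435 µg/L·hr
F = (AUC_ev/D_ev)/(AUC_iv/D_iv) = (2975.435/50)/(10400/20) = 59.5087/520 = 0.1144

F = 0.114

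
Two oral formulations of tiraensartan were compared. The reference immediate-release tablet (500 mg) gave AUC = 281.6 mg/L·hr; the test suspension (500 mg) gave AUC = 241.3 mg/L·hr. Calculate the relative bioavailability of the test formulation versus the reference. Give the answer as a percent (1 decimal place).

F_rel = (AUC_test/D_test) / (AUC_ref/D_ref)
      = (241.3/500) / (281.6/500)
      = 0.4826 / 0.5632 = 0.8569 = 85.69%

F_rel = 85.7%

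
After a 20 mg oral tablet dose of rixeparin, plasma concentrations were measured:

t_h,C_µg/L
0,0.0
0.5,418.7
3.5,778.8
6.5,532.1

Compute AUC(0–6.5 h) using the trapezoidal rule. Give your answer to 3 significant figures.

AUC = 3870 µg/L·h

Trapezoidal AUC_0→6.5:
  [0→0.5]: (0.0+418.7)/2 × 0.5 = 104.675
  [0.5→3.5]: (418.7+778.8)/2 × 3 = 1796.25
  [3.5→6.5]: (778.8+532.1)/2 × 3 = 1966.35
  Sum = 3867.275 µg/L·h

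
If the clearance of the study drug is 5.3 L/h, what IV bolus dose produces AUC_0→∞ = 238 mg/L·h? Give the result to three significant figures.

Dose = 1260 mg

Dose_iv = CL × AUC_0→∞
     = 5.3 × 238 = 1261.4 mg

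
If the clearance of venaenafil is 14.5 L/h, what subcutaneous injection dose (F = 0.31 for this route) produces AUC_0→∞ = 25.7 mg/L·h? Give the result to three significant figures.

Dose = 1200 mg

Dose = CL × AUC_0→∞ / F
     = 14.5 × 25.7 / 0.31 = 1202.1 mg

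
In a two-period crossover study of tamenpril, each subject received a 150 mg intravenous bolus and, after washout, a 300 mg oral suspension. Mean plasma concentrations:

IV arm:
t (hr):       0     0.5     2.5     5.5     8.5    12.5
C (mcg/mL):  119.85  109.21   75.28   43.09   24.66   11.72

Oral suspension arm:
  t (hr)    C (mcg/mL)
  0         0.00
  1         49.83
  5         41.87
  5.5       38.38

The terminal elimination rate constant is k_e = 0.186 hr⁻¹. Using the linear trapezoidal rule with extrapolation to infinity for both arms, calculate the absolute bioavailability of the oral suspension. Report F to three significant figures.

F = 0.331

Trapezoidal AUC_0→12.5 (IV):
  [0→0.5]: (119.85+109.21)/2 × 0.5 = 57.265
  [0.5→2.5]: (109.21+75.28)/2 × 2 = 184.49
  [2.5→5.5]: (75.28+43.09)/2 × 3 = 177.555
  [5.5→8.5]: (43.09+24.66)/2 × 3 = 101.625
  [8.5→12.5]: (24.66+11.72)/2 × 4 = 72.76
  Sum = 593.695 mcg/mL·hr
IV tail: 11.72/0.186 = 63.011; AUC_iv,0→∞ = 593.695 + 63.011 = 656.706 mcg/mL·hr
Trapezoidal AUC_0→5.5 (oral suspension):
  [0→1]: (0.00+49.83)/2 × 1 = 24.915
  [1→5]: (49.83+41.87)/2 × 4 = 183.4
  [5→5.5]: (41.87+38.38)/2 × 0.5 = 20.0625
  Sum = 228.3775 mcg/mL·hr
oral suspension tail: 38.38/0.186 = 206.344; AUC_ev,0→∞ = 228.3775 + 206.344 = 434.7215 mcg/mL·hr
F = (AUC_ev/D_ev)/(AUC_iv/D_iv) = (434.7215/300)/(656.706/150) = 1.44907/4.37804 = 0.3310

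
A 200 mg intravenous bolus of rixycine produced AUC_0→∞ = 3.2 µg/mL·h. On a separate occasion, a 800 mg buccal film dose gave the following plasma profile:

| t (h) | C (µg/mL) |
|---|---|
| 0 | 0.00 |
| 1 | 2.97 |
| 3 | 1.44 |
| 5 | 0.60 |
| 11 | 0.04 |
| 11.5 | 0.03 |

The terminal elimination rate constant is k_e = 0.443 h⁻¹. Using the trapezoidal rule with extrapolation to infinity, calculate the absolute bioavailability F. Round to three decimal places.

Trapezoidal AUC_0→11.5 (buccal film):
  [0→1]: (0.00+2.97)/2 × 1 = 1.485
  [1→3]: (2.97+1.44)/2 × 2 = 4.41
  [3→5]: (1.44+0.60)/2 × 2 = 2.04
  [5→11]: (0.60+0.04)/2 × 6 = 1.92
  [11→11.5]: (0.04+0.03)/2 × 0.5 = 0.0175
  Sum = 9.8725 µg/mL·h
Tail: C_last/k_e = 0.03/0.443 = 0.068
AUC_0→∞ (buccal film) = 9.8725 + 0.068 = 9.9405 µg/mL·h
F = (AUC_ev/D_ev)/(AUC_iv/D_iv) = (9.9405/800)/(3.2/200) = 0.012425625/0.016 = 0.7766

F = 0.777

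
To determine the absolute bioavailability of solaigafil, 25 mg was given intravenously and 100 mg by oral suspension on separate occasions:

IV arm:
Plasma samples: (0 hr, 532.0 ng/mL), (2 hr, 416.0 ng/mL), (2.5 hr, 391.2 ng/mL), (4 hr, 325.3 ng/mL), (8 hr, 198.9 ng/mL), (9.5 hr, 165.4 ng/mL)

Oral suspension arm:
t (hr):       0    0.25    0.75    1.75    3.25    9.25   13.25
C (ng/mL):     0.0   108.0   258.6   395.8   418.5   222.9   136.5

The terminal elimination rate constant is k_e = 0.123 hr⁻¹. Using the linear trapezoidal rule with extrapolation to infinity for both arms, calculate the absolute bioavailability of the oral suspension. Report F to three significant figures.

Trapezoidal AUC_0→9.5 (IV):
  [0→2]: (532.0+416.0)/2 × 2 = 948.0
  [2→2.5]: (416.0+391.2)/2 × 0.5 = 201.8
  [2.5→4]: (391.2+325.3)/2 × 1.5 = 537.375
  [4→8]: (325.3+198.9)/2 × 4 = 1048.4
  [8→9.5]: (198.9+165.4)/2 × 1.5 = 273.225
  Sum = 3008.8 ng/mL·hr
IV tail: 165.4/0.123 = 1344.715; AUC_iv,0→∞ = 3008.8 + 1344.715 = 4353.515 ng/mL·hr
Trapezoidal AUC_0→13.25 (oral suspension):
  [0→0.25]: (0.0+108.0)/2 × 0.25 = 13.5
  [0.25→0.75]: (108.0+258.6)/2 × 0.5 = 91.65
  [0.75→1.75]: (258.6+395.8)/2 × 1 = 327.2
  [1.75→3.25]: (395.8+418.5)/2 × 1.5 = 610.725
  [3.25→9.25]: (418.5+222.9)/2 × 6 = 1924.2
  [9.25→13.25]: (222.9+136.5)/2 × 4 = 718.8
  Sum = 3686.075 ng/mL·hr
oral suspension tail: 136.5/0.123 = 1109.756; AUC_ev,0→∞ = 3686.075 + 1109.756 = 4795.831 ng/mL·hr
F = (AUC_ev/D_ev)/(AUC_iv/D_iv) = (4795.831/100)/(4353.515/25) = 47.95831/174.1406 = 0.2754

F = 0.275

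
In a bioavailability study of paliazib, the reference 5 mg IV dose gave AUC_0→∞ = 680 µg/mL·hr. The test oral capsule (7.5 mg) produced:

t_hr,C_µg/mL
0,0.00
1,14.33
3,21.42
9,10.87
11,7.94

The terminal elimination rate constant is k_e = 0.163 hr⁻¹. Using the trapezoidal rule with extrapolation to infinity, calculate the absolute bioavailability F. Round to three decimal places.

F = 0.203

Trapezoidal AUC_0→11 (oral capsule):
  [0→1]: (0.00+14.33)/2 × 1 = 7.165
  [1→3]: (14.33+21.42)/2 × 2 = 35.75
  [3→9]: (21.42+10.87)/2 × 6 = 96.87
  [9→11]: (10.87+7.94)/2 × 2 = 18.81
  Sum = 158.595 µg/mL·hr
Tail: C_last/k_e = 7.94/0.163 = 48.712
AUC_0→∞ (oral capsule) = 158.595 + 48.712 = 207.307 µg/mL·hr
F = (AUC_ev/D_ev)/(AUC_iv/D_iv) = (207.307/7.5)/(680/5) = 27.6409/136 = 0.2032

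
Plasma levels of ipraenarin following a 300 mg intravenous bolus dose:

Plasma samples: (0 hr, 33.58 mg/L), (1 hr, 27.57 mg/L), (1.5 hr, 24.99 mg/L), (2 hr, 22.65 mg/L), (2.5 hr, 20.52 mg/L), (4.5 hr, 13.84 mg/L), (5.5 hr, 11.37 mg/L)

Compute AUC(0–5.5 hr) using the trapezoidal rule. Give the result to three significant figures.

Trapezoidal AUC_0→5.5:
  [0→1]: (33.58+27.57)/2 × 1 = 30.575
  [1→1.5]: (27.57+24.99)/2 × 0.5 = 13.14
  [1.5→2]: (24.99+22.65)/2 × 0.5 = 11.91
  [2→2.5]: (22.65+20.52)/2 × 0.5 = 10.7925
  [2.5→4.5]: (20.52+13.84)/2 × 2 = 34.36
  [4.5→5.5]: (13.84+11.37)/2 × 1 = 12.605
  Sum = 113.3825 mg/L·hr

AUC = 113 mg/L·hr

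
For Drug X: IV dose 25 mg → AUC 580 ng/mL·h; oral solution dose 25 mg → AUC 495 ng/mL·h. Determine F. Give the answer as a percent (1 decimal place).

F = 85.3%

F = (AUC_ev / D_ev) / (AUC_iv / D_iv)
  = (495/25) / (580/25)
  = 19.8 / 23.2 = 0.8534
  = 85.34%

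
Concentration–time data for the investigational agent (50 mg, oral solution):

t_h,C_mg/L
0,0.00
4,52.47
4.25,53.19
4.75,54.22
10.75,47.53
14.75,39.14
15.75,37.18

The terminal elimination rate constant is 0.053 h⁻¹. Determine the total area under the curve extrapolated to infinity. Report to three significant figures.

AUC = 1360 mg/L·h

Trapezoidal AUC_0→15.75:
  [0→4]: (0.00+52.47)/2 × 4 = 104.94
  [4→4.25]: (52.47+53.19)/2 × 0.25 = 13.2075
  [4.25→4.75]: (53.19+54.22)/2 × 0.5 = 26.8525
  [4.75→10.75]: (54.22+47.53)/2 × 6 = 305.25
  [10.75→14.75]: (47.53+39.14)/2 × 4 = 173.34
  [14.75→15.75]: (39.14+37.18)/2 × 1 = 38.16
  Sum = 661.75 mg/L·h
Extrapolated tail: C_last / k_e = 37.18 / 0.053 = 701.509
AUC_0→∞ = 661.75 + 701.509 = 1363.259 mg/L·h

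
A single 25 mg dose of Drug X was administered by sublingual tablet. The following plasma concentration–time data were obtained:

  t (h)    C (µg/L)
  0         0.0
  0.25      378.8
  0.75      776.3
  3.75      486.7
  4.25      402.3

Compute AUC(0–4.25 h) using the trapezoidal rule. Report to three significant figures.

AUC = 2450 µg/L·h

Trapezoidal AUC_0→4.25:
  [0→0.25]: (0.0+378.8)/2 × 0.25 = 47.35
  [0.25→0.75]: (378.8+776.3)/2 × 0.5 = 288.775
  [0.75→3.75]: (776.3+486.7)/2 × 3 = 1894.5
  [3.75→4.25]: (486.7+402.3)/2 × 0.5 = 222.25
  Sum = 2452.875 µg/L·h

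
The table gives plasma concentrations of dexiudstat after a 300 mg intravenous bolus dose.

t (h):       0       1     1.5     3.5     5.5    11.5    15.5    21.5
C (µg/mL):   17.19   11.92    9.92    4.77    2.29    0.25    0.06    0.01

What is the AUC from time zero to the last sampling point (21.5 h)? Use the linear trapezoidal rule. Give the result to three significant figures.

AUC = 50.2 µg/mL·h

Trapezoidal AUC_0→21.5:
  [0→1]: (17.19+11.92)/2 × 1 = 14.555
  [1→1.5]: (11.92+9.92)/2 × 0.5 = 5.46
  [1.5→3.5]: (9.92+4.77)/2 × 2 = 14.69
  [3.5→5.5]: (4.77+2.29)/2 × 2 = 7.06
  [5.5→11.5]: (2.29+0.25)/2 × 6 = 7.62
  [11.5→15.5]: (0.25+0.06)/2 × 4 = 0.62
  [15.5→21.5]: (0.06+0.01)/2 × 6 = 0.21
  Sum = 50.215 µg/mL·h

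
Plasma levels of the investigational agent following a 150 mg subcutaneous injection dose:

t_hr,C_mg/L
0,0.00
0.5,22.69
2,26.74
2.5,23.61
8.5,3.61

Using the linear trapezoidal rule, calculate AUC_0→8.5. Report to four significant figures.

Trapezoidal AUC_0→8.5:
  [0→0.5]: (0.00+22.69)/2 × 0.5 = 5.6725
  [0.5→2]: (22.69+26.74)/2 × 1.5 = 37.0725
  [2→2.5]: (26.74+23.61)/2 × 0.5 = 12.5875
  [2.5→8.5]: (23.61+3.61)/2 × 6 = 81.66
  Sum = 136.9925 mg/L·hr

AUC = 137.0 mg/L·hr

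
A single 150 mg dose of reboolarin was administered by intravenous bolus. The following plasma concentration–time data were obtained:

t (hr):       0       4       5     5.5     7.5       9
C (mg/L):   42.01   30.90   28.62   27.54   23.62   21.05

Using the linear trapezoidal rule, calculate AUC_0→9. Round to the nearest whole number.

Trapezoidal AUC_0→9:
  [0→4]: (42.01+30.90)/2 × 4 = 145.82
  [4→5]: (30.90+28.62)/2 × 1 = 29.76
  [5→5.5]: (28.62+27.54)/2 × 0.5 = 14.04
  [5.5→7.5]: (27.54+23.62)/2 × 2 = 51.16
  [7.5→9]: (23.62+21.05)/2 × 1.5 = 33.5025
  Sum = 274.2825 mg/L·hr

AUC = 274 mg/L·hr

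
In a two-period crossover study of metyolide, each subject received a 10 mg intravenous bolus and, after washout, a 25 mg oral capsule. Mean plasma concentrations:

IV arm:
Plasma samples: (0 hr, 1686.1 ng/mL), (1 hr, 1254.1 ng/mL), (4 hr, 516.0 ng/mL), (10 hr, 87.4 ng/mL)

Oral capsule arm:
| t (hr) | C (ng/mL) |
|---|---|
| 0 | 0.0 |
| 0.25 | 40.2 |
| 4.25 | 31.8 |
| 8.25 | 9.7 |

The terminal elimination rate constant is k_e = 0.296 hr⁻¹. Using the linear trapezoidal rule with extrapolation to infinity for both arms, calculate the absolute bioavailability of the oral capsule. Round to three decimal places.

Trapezoidal AUC_0→10 (IV):
  [0→1]: (1686.1+1254.1)/2 × 1 = 1470.1
  [1→4]: (1254.1+516.0)/2 × 3 = 2655.15
  [4→10]: (516.0+87.4)/2 × 6 = 1810.2
  Sum = 5935.45 ng/mL·hr
IV tail: 87.4/0.296 = 295.270; AUC_iv,0→∞ = 5935.45 + 295.270 = 6230.72 ng/mL·hr
Trapezoidal AUC_0→8.25 (oral capsule):
  [0→0.25]: (0.0+40.2)/2 × 0.25 = 5.025
  [0.25→4.25]: (40.2+31.8)/2 × 4 = 144.0
  [4.25→8.25]: (31.8+9.7)/2 × 4 = 83.0
  Sum = 232.025 ng/mL·hr
oral capsule tail: 9.7/0.296 = 32.770; AUC_ev,0→∞ = 232.025 + 32.770 = 264.795 ng/mL·hr
F = (AUC_ev/D_ev)/(AUC_iv/D_iv) = (264.795/25)/(6230.72/10) = 10.5918/623.072 = 0.0170

F = 0.017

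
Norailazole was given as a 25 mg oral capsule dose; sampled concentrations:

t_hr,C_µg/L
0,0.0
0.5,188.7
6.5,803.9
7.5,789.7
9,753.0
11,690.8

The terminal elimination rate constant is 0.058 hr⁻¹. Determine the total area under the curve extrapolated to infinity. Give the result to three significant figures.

AUC = 18300 µg/L·hr

Trapezoidal AUC_0→11:
  [0→0.5]: (0.0+188.7)/2 × 0.5 = 47.175
  [0.5→6.5]: (188.7+803.9)/2 × 6 = 2977.8
  [6.5→7.5]: (803.9+789.7)/2 × 1 = 796.8
  [7.5→9]: (789.7+753.0)/2 × 1.5 = 1157.025
  [9→11]: (753.0+690.8)/2 × 2 = 1443.8
  Sum = 6422.6 µg/L·hr
Extrapolated tail: C_last / k_e = 690.8 / 0.058 = 11910.345
AUC_0→∞ = 6422.6 + 11910.345 = 18332.945 µg/L·hr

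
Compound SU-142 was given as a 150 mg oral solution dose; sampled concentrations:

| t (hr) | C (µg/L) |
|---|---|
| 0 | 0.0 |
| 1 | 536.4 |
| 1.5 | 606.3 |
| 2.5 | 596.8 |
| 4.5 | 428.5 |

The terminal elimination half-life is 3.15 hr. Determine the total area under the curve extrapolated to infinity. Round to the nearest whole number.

Trapezoidal AUC_0→4.5:
  [0→1]: (0.0+536.4)/2 × 1 = 268.2
  [1→1.5]: (536.4+606.3)/2 × 0.5 = 285.675
  [1.5→2.5]: (606.3+596.8)/2 × 1 = 601.55
  [2.5→4.5]: (596.8+428.5)/2 × 2 = 1025.3
  Sum = 2180.725 µg/L·hr
k_e = ln2 / t½ = 0.693147 / 3.15 = 0.2200 hr^-1
Extrapolated tail: C_last / k_e = 428.5 / 0.22 = 1947.727
AUC_0→∞ = 2180.725 + 1947.727 = 4128.452 µg/L·hr

AUC = 4128 µg/L·hr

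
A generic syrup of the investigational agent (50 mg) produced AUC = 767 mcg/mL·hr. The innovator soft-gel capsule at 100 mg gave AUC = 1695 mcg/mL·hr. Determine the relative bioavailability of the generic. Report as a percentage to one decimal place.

F_rel = 90.5%

F_rel = (AUC_test/D_test) / (AUC_ref/D_ref)
      = (767/50) / (1695/100)
      = 15.34 / 16.95 = 0.9050 = 90.50%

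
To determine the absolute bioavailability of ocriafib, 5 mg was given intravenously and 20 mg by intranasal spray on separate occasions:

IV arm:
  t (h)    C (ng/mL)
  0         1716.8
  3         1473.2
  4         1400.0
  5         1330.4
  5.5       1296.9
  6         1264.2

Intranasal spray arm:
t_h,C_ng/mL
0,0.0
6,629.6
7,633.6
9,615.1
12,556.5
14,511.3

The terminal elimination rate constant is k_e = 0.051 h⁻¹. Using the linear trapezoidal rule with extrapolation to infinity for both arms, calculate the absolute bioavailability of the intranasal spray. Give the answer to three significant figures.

F = 0.123

Trapezoidal AUC_0→6 (IV):
  [0→3]: (1716.8+1473.2)/2 × 3 = 4785.0
  [3→4]: (1473.2+1400.0)/2 × 1 = 1436.6
  [4→5]: (1400.0+1330.4)/2 × 1 = 1365.2
  [5→5.5]: (1330.4+1296.9)/2 × 0.5 = 656.825
  [5.5→6]: (1296.9+1264.2)/2 × 0.5 = 640.275
  Sum = 8883.9 ng/mL·h
IV tail: 1264.2/0.051 = 24788.235; AUC_iv,0→∞ = 8883.9 + 24788.235 = 33672.135 ng/mL·h
Trapezoidal AUC_0→14 (intranasal spray):
  [0→6]: (0.0+629.6)/2 × 6 = 1888.8
  [6→7]: (629.6+633.6)/2 × 1 = 631.6
  [7→9]: (633.6+615.1)/2 × 2 = 1248.7
  [9→12]: (615.1+556.5)/2 × 3 = 1757.4
  [12→14]: (556.5+511.3)/2 × 2 = 1067.8
  Sum = 6594.3 ng/mL·h
intranasal spray tail: 511.3/0.051 = 10025.490; AUC_ev,0→∞ = 6594.3 + 10025.490 = 16619.79 ng/mL·h
F = (AUC_ev/D_ev)/(AUC_iv/D_iv) = (16619.79/20)/(33672.135/5) = 830.9895/6734.427 = 0.1234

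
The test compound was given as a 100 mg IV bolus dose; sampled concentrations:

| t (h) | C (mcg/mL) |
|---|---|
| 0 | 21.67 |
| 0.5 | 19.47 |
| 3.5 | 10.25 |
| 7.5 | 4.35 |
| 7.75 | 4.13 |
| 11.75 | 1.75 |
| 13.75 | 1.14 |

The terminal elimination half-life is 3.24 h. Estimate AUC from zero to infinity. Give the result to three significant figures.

Trapezoidal AUC_0→13.75:
  [0→0.5]: (21.67+19.47)/2 × 0.5 = 10.285
  [0.5→3.5]: (19.47+10.25)/2 × 3 = 44.58
  [3.5→7.5]: (10.25+4.35)/2 × 4 = 29.2
  [7.5→7.75]: (4.35+4.13)/2 × 0.25 = 1.06
  [7.75→11.75]: (4.13+1.75)/2 × 4 = 11.76
  [11.75→13.75]: (1.75+1.14)/2 × 2 = 2.89
  Sum = 99.775 mcg/mL·h
k_e = ln2 / t½ = 0.693147 / 3.24 = 0.2139 h^-1
Extrapolated tail: C_last / k_e = 1.14 / 0.2139 = 5.330
AUC_0→∞ = 99.775 + 5.330 = 105.105 mcg/mL·h

AUC = 105 mcg/mL·h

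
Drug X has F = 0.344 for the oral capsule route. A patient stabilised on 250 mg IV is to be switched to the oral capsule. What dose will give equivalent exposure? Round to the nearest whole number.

For equal systemic exposure: F × D_ev = D_iv
D_ev = D_iv / F = 250 / 0.344 = 726.744 mg

D_oral = 727 mg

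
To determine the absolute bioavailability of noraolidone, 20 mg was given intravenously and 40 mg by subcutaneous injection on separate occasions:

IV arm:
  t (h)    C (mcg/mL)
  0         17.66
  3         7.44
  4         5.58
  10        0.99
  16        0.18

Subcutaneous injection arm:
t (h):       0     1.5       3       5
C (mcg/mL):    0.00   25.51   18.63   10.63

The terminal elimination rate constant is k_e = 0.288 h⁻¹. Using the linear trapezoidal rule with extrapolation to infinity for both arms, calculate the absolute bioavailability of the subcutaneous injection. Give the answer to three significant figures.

F = 0.871

Trapezoidal AUC_0→16 (IV):
  [0→3]: (17.66+7.44)/2 × 3 = 37.65
  [3→4]: (7.44+5.58)/2 × 1 = 6.51
  [4→10]: (5.58+0.99)/2 × 6 = 19.71
  [10→16]: (0.99+0.18)/2 × 6 = 3.51
  Sum = 67.38 mcg/mL·h
IV tail: 0.18/0.288 = 0.625; AUC_iv,0→∞ = 67.38 + 0.625 = 68.005 mcg/mL·h
Trapezoidal AUC_0→5 (subcutaneous injection):
  [0→1.5]: (0.00+25.51)/2 × 1.5 = 19.1325
  [1.5→3]: (25.51+18.63)/2 × 1.5 = 33.105
  [3→5]: (18.63+10.63)/2 × 2 = 29.26
  Sum = 81.4975 mcg/mL·h
subcutaneous injection tail: 10.63/0.288 = 36.910; AUC_ev,0→∞ = 81.4975 + 36.910 = 118.4075 mcg/mL·h
F = (AUC_ev/D_ev)/(AUC_iv/D_iv) = (118.4075/40)/(68.005/20) = 2.9601875/3.40025 = 0.8706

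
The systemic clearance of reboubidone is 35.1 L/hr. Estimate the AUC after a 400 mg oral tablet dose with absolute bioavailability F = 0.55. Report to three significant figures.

AUC = 6.27 mg/L·hr

AUC_0→∞ = F × Dose / CL
        = 0.55 × 400 / 35.1 = 6.26781 mg/L·hr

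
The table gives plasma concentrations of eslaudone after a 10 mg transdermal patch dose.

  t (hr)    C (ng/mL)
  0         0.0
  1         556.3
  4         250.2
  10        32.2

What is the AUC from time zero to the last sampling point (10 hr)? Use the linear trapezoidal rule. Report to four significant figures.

AUC = 2335 ng/mL·hr

Trapezoidal AUC_0→10:
  [0→1]: (0.0+556.3)/2 × 1 = 278.15
  [1→4]: (556.3+250.2)/2 × 3 = 1209.75
  [4→10]: (250.2+32.2)/2 × 6 = 847.2
  Sum = 2335.1 ng/mL·hr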